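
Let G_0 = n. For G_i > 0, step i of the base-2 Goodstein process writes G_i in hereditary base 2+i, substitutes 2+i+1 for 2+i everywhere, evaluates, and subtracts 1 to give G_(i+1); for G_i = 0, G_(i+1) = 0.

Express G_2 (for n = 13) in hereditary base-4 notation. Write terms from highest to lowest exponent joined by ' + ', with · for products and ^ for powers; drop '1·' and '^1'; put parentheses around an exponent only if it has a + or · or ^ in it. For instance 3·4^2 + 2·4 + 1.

4^(4 + 1) + 3·4^3 + 3·4^2 + 3·4 + 3

i=0: 13 = 2^(2 + 1) + 2^2 + 1 (b=2); 2→3: 3^(3 + 1) + 3^3 + 1 = 109; 109−1 = 108
i=1: 108 = 3^(3 + 1) + 3^3 (b=3); 3→4: 4^(4 + 1) + 4^4 = 1280; 1280−1 = 1279
i=2: 1279 = 4^(4 + 1) + 3·4^3 + 3·4^2 + 3·4 + 3 (b=4); 4→5: 5^(5 + 1) + 3·5^3 + 3·5^2 + 3·5 + 3 = 16093; 16093−1 = 16092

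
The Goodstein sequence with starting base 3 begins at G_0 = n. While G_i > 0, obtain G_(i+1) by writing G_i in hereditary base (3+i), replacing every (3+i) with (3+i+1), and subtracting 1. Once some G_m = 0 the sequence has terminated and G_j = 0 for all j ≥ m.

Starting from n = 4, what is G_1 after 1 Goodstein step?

base 3: 4 = 3 + 1; at 4: 4 + 1 = 5; next = 4
base 4: 4 = 4; at 5: 5 = 5; next = 4

4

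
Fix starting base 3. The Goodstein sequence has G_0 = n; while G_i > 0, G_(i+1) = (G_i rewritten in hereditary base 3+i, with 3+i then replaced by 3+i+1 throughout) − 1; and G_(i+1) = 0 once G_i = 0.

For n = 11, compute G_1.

17

G_0 = 11. HB_3(11) = 3^2 + 2. Bump = 18. G_1 = 17.
G_1 = 17. HB_4(17) = 4^2 + 1. Bump = 26. G_2 = 25.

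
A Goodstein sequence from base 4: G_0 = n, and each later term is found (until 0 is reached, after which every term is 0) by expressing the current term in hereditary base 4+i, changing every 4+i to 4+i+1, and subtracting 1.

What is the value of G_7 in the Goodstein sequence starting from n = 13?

[0] 13 ≡ 3·4 + 1 (base 4). Lift 5: 16. −1: 15.
[1] 15 ≡ 3·5 (base 5). Lift 6: 18. −1: 17.
[2] 17 ≡ 2·6 + 5 (base 6). Lift 7: 19. −1: 18.
[3] 18 ≡ 2·7 + 4 (base 7). Lift 8: 20. −1: 19.
[4] 19 ≡ 2·8 + 3 (base 8). Lift 9: 21. −1: 20.
[5] 20 ≡ 2·9 + 2 (base 9). Lift 10: 22. −1: 21.
[6] 21 ≡ 2·10 + 1 (base 10). Lift 11: 23. −1: 22.
[7] 22 ≡ 2·11 (base 11). Lift 12: 24. −1: 23.

22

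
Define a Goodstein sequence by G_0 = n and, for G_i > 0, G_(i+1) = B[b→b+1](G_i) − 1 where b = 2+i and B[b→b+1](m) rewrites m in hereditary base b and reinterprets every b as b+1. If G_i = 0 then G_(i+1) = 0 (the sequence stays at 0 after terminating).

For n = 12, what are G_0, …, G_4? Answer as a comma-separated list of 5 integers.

12, 107, 1065, 15685, 280019

base 2: 12 = 2^(2 + 1) + 2^2; at 3: 3^(3 + 1) + 3^3 = 108; next = 107
base 3: 107 = 3^(3 + 1) + 2·3^2 + 2·3 + 2; at 4: 4^(4 + 1) + 2·4^2 + 2·4 + 2 = 1066; next = 1065
base 4: 1065 = 4^(4 + 1) + 2·4^2 + 2·4 + 1; at 5: 5^(5 + 1) + 2·5^2 + 2·5 + 1 = 15686; next = 15685
base 5: 15685 = 5^(5 + 1) + 2·5^2 + 2·5; at 6: 6^(6 + 1) + 2·6^2 + 2·6 = 280020; next = 280019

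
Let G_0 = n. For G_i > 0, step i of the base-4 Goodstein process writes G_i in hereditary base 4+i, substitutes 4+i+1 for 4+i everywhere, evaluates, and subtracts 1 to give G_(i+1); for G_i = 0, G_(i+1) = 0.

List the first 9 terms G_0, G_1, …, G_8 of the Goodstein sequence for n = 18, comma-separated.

18, 26, 36, 48, 53, 58, 63, 68, 73

G_0 = 18. HB_4(18) = 4^2 + 2. Bump = 27. G_1 = 26.
G_1 = 26. HB_5(26) = 5^2 + 1. Bump = 37. G_2 = 36.
G_2 = 36. HB_6(36) = 6^2. Bump = 49. G_3 = 48.
G_3 = 48. HB_7(48) = 6·7 + 6. Bump = 54. G_4 = 53.
G_4 = 53. HB_8(53) = 6·8 + 5. Bump = 59. G_5 = 58.
G_5 = 58. HB_9(58) = 6·9 + 4. Bump = 64. G_6 = 63.
G_6 = 63. HB_10(63) = 6·10 + 3. Bump = 69. G_7 = 68.
G_7 = 68. HB_11(68) = 6·11 + 2. Bump = 74. G_8 = 73.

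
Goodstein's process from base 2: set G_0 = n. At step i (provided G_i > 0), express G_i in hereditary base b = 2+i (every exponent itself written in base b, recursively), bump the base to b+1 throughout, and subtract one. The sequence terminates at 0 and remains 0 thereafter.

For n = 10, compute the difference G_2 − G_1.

942

(0) 10|_2 = 2^(2 + 1) + 2 ↦ 3^(3 + 1) + 3|_3 = 84 ⇒ 83
(1) 83|_3 = 3^(3 + 1) + 2 ↦ 4^(4 + 1) + 2|_4 = 1026 ⇒ 1025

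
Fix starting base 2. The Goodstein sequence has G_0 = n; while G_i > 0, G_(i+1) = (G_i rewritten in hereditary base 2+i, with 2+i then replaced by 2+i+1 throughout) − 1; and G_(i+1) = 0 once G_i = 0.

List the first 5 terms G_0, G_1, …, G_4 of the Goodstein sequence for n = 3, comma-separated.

3, 3, 3, 2, 1

[0] 3 ≡ 2 + 1 (base 2). Lift 3: 4. −1: 3.
[1] 3 ≡ 3 (base 3). Lift 4: 4. −1: 3.
[2] 3 ≡ 3 (base 4). Lift 5: 3. −1: 2.
[3] 2 ≡ 2 (base 5). Lift 6: 2. −1: 1.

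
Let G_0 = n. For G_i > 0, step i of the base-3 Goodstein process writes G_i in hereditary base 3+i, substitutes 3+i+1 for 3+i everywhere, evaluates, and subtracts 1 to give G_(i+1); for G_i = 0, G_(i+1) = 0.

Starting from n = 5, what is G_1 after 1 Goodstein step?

5

[0] 5 ≡ 3 + 2 (base 3). Lift 4: 6. −1: 5.
[1] 5 ≡ 4 + 1 (base 4). Lift 5: 6. −1: 5.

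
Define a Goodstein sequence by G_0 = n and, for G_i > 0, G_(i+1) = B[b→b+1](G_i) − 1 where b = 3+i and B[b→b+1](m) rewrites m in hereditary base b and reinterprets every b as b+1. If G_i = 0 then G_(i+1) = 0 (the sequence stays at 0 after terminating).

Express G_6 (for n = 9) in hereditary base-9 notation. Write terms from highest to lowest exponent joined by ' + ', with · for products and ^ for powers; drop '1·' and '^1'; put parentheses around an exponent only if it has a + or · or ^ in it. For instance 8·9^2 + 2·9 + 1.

2·9 + 6

G_0 = 9. HB_3(9) = 3^2. Bump = 16. G_1 = 15.
G_1 = 15. HB_4(15) = 3·4 + 3. Bump = 18. G_2 = 17.
G_2 = 17. HB_5(17) = 3·5 + 2. Bump = 20. G_3 = 19.
G_3 = 19. HB_6(19) = 3·6 + 1. Bump = 22. G_4 = 21.
G_4 = 21. HB_7(21) = 3·7. Bump = 24. G_5 = 23.
G_5 = 23. HB_8(23) = 2·8 + 7. Bump = 25. G_6 = 24.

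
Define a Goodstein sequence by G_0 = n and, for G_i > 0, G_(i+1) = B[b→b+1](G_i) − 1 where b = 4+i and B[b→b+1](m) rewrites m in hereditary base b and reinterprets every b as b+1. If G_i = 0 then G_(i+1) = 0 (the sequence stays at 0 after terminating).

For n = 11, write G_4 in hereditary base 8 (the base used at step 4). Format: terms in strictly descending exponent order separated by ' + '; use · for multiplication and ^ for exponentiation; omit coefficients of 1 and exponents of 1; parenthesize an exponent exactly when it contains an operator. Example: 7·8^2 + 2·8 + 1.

8 + 7

step 0: 11 = 2·4 + 3; sub 5 for 4: 2·5 + 3; = 13; G_1 = 13−1 = 12
step 1: 12 = 2·5 + 2; sub 6 for 5: 2·6 + 2; = 14; G_2 = 14−1 = 13
step 2: 13 = 2·6 + 1; sub 7 for 6: 2·7 + 1; = 15; G_3 = 15−1 = 14
step 3: 14 = 2·7; sub 8 for 7: 2·8; = 16; G_4 = 16−1 = 15
step 4: 15 = 8 + 7; sub 9 for 8: 9 + 7; = 16; G_5 = 16−1 = 15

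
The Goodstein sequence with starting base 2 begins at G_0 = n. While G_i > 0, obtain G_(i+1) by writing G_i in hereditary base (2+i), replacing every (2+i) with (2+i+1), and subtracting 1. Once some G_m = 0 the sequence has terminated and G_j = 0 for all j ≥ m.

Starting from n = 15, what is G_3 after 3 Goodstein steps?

18752

base 2: 15 = 2^(2 + 1) + 2^2 + 2 + 1; at 3: 3^(3 + 1) + 3^3 + 3 + 1 = 112; next = 111
base 3: 111 = 3^(3 + 1) + 3^3 + 3; at 4: 4^(4 + 1) + 4^4 + 4 = 1284; next = 1283
base 4: 1283 = 4^(4 + 1) + 4^4 + 3; at 5: 5^(5 + 1) + 5^5 + 3 = 18753; next = 18752
base 5: 18752 = 5^(5 + 1) + 5^5 + 2; at 6: 6^(6 + 1) + 6^6 + 2 = 326594; next = 326593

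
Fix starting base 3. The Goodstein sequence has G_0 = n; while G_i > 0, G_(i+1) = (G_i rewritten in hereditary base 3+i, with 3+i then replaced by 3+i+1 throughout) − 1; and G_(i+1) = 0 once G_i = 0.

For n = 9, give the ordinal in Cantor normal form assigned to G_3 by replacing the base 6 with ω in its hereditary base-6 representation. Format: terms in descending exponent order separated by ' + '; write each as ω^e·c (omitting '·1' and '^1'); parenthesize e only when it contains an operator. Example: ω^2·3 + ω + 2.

(0) 9|_3 = 3^2 ↦ 4^2|_4 = 16 ⇒ 15
(1) 15|_4 = 3·4 + 3 ↦ 3·5 + 3|_5 = 18 ⇒ 17
(2) 17|_5 = 3·5 + 2 ↦ 3·6 + 2|_6 = 20 ⇒ 19

ω·3 + 1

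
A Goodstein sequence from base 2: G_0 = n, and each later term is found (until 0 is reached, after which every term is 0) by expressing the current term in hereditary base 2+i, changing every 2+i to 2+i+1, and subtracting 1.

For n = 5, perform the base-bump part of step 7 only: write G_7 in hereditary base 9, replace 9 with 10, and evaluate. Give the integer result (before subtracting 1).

(0) 5|_2 = 2^2 + 1 ↦ 3^3 + 1|_3 = 28 ⇒ 27
(1) 27|_3 = 3^3 ↦ 4^4|_4 = 256 ⇒ 255
(2) 255|_4 = 3·4^3 + 3·4^2 + 3·4 + 3 ↦ 3·5^3 + 3·5^2 + 3·5 + 3|_5 = 468 ⇒ 467
(3) 467|_5 = 3·5^3 + 3·5^2 + 3·5 + 2 ↦ 3·6^3 + 3·6^2 + 3·6 + 2|_6 = 776 ⇒ 775
(4) 775|_6 = 3·6^3 + 3·6^2 + 3·6 + 1 ↦ 3·7^3 + 3·7^2 + 3·7 + 1|_7 = 1198 ⇒ 1197
(5) 1197|_7 = 3·7^3 + 3·7^2 + 3·7 ↦ 3·8^3 + 3·8^2 + 3·8|_8 = 1752 ⇒ 1751
(6) 1751|_8 = 3·8^3 + 3·8^2 + 2·8 + 7 ↦ 3·9^3 + 3·9^2 + 2·9 + 7|_9 = 2455 ⇒ 2454

3326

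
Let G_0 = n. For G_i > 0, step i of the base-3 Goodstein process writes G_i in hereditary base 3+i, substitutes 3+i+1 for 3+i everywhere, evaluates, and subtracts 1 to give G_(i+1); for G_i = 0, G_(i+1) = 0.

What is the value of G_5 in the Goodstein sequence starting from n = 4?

1

G_0 = 4. HB_3(4) = 3 + 1. Bump = 5. G_1 = 4.
G_1 = 4. HB_4(4) = 4. Bump = 5. G_2 = 4.
G_2 = 4. HB_5(4) = 4. Bump = 4. G_3 = 3.
G_3 = 3. HB_6(3) = 3. Bump = 3. G_4 = 2.
G_4 = 2. HB_7(2) = 2. Bump = 2. G_5 = 1.
G_5 = 1. HB_8(1) = 1. Bump = 1. G_6 = 0.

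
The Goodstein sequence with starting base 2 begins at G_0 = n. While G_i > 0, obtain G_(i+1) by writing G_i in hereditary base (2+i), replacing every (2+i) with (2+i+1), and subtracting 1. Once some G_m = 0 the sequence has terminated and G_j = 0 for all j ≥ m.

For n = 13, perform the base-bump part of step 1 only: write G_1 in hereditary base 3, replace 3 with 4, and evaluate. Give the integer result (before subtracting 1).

1280

i=0: 13 = 2^(2 + 1) + 2^2 + 1 (b=2); 2→3: 3^(3 + 1) + 3^3 + 1 = 109; 109−1 = 108
i=1: 108 = 3^(3 + 1) + 3^3 (b=3); 3→4: 4^(4 + 1) + 4^4 = 1280; 1280−1 = 1279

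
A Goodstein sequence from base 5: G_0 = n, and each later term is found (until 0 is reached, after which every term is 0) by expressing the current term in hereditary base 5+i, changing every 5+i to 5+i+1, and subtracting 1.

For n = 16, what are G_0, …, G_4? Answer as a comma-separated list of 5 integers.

(0) 16|_5 = 3·5 + 1 ↦ 3·6 + 1|_6 = 19 ⇒ 18
(1) 18|_6 = 3·6 ↦ 3·7|_7 = 21 ⇒ 20
(2) 20|_7 = 2·7 + 6 ↦ 2·8 + 6|_8 = 22 ⇒ 21
(3) 21|_8 = 2·8 + 5 ↦ 2·9 + 5|_9 = 23 ⇒ 22

16, 18, 20, 21, 22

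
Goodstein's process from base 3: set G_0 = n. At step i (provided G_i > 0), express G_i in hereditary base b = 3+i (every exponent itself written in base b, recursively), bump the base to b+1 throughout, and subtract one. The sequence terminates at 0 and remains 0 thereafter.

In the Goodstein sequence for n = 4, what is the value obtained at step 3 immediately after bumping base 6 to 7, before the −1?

base 3: 4 = 3 + 1; at 4: 4 + 1 = 5; next = 4
base 4: 4 = 4; at 5: 5 = 5; next = 4
base 5: 4 = 4; at 6: 4 = 4; next = 3
base 6: 3 = 3; at 7: 3 = 3; next = 2

3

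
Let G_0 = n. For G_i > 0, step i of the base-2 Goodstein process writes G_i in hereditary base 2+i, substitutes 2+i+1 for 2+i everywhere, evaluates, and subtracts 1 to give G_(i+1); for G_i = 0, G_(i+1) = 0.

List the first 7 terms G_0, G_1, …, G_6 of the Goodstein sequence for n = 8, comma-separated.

base 2: 8 = 2^(2 + 1); at 3: 3^(3 + 1) = 81; next = 80
base 3: 80 = 2·3^3 + 2·3^2 + 2·3 + 2; at 4: 2·4^4 + 2·4^2 + 2·4 + 2 = 554; next = 553
base 4: 553 = 2·4^4 + 2·4^2 + 2·4 + 1; at 5: 2·5^5 + 2·5^2 + 2·5 + 1 = 6311; next = 6310
base 5: 6310 = 2·5^5 + 2·5^2 + 2·5; at 6: 2·6^6 + 2·6^2 + 2·6 = 93396; next = 93395
base 6: 93395 = 2·6^6 + 2·6^2 + 6 + 5; at 7: 2·7^7 + 2·7^2 + 7 + 5 = 1647196; next = 1647195
base 7: 1647195 = 2·7^7 + 2·7^2 + 7 + 4; at 8: 2·8^8 + 2·8^2 + 8 + 4 = 33554572; next = 33554571

8, 80, 553, 6310, 93395, 1647195, 33554571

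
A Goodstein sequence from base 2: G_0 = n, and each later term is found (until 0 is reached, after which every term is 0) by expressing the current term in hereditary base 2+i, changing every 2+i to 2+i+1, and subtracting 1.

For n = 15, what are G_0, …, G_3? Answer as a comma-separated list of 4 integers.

15, 111, 1283, 18752

i=0: 15 = 2^(2 + 1) + 2^2 + 2 + 1 (b=2); 2→3: 3^(3 + 1) + 3^3 + 3 + 1 = 112; 112−1 = 111
i=1: 111 = 3^(3 + 1) + 3^3 + 3 (b=3); 3→4: 4^(4 + 1) + 4^4 + 4 = 1284; 1284−1 = 1283
i=2: 1283 = 4^(4 + 1) + 4^4 + 3 (b=4); 4→5: 5^(5 + 1) + 5^5 + 3 = 18753; 18753−1 = 18752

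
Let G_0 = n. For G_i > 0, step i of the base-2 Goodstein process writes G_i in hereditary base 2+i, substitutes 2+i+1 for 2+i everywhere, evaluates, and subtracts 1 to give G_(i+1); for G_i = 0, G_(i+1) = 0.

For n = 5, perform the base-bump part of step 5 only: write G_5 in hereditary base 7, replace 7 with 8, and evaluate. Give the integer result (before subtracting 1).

1752

G_0=5  [base 2] 2^2 + 1  →[2↦3]→  3^3 + 1 = 28  −1 ⇒ G_1=27
G_1=27  [base 3] 3^3  →[3↦4]→  4^4 = 256  −1 ⇒ G_2=255
G_2=255  [base 4] 3·4^3 + 3·4^2 + 3·4 + 3  →[4↦5]→  3·5^3 + 3·5^2 + 3·5 + 3 = 468  −1 ⇒ G_3=467
G_3=467  [base 5] 3·5^3 + 3·5^2 + 3·5 + 2  →[5↦6]→  3·6^3 + 3·6^2 + 3·6 + 2 = 776  −1 ⇒ G_4=775
G_4=775  [base 6] 3·6^3 + 3·6^2 + 3·6 + 1  →[6↦7]→  3·7^3 + 3·7^2 + 3·7 + 1 = 1198  −1 ⇒ G_5=1197
G_5=1197  [base 7] 3·7^3 + 3·7^2 + 3·7  →[7↦8]→  3·8^3 + 3·8^2 + 3·8 = 1752  −1 ⇒ G_6=1751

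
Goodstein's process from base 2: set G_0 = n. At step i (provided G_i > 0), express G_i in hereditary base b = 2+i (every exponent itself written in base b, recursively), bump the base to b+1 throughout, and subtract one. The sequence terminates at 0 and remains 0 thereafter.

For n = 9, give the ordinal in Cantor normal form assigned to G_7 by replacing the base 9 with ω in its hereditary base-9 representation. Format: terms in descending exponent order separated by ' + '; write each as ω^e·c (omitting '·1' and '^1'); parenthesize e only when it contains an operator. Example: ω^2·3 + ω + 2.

9 —HB2→ 2^(2 + 1) + 1 —bump→ 3^(3 + 1) + 1 = 82 —(−1)→ 81
81 —HB3→ 3^(3 + 1) —bump→ 4^(4 + 1) = 1024 —(−1)→ 1023
1023 —HB4→ 3·4^4 + 3·4^3 + 3·4^2 + 3·4 + 3 —bump→ 3·5^5 + 3·5^3 + 3·5^2 + 3·5 + 3 = 9843 —(−1)→ 9842
9842 —HB5→ 3·5^5 + 3·5^3 + 3·5^2 + 3·5 + 2 —bump→ 3·6^6 + 3·6^3 + 3·6^2 + 3·6 + 2 = 140744 —(−1)→ 140743
140743 —HB6→ 3·6^6 + 3·6^3 + 3·6^2 + 3·6 + 1 —bump→ 3·7^7 + 3·7^3 + 3·7^2 + 3·7 + 1 = 2471827 —(−1)→ 2471826
2471826 —HB7→ 3·7^7 + 3·7^3 + 3·7^2 + 3·7 —bump→ 3·8^8 + 3·8^3 + 3·8^2 + 3·8 = 50333400 —(−1)→ 50333399
50333399 —HB8→ 3·8^8 + 3·8^3 + 3·8^2 + 2·8 + 7 —bump→ 3·9^9 + 3·9^3 + 3·9^2 + 2·9 + 7 = 1162263922 —(−1)→ 1162263921
1162263921 —HB9→ 3·9^9 + 3·9^3 + 3·9^2 + 2·9 + 6 —bump→ 3·10^10 + 3·10^3 + 3·10^2 + 2·10 + 6 = 30000003326 —(−1)→ 30000003325

ω^ω·3 + ω^3·3 + ω^2·3 + ω·2 + 6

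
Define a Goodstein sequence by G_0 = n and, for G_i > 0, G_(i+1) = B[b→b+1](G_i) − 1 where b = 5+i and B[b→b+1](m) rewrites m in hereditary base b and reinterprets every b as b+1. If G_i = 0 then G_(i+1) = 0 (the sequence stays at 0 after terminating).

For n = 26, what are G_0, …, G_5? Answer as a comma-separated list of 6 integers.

step 0: 26 = 5^2 + 1; sub 6 for 5: 6^2 + 1; = 37; G_1 = 37−1 = 36
step 1: 36 = 6^2; sub 7 for 6: 7^2; = 49; G_2 = 49−1 = 48
step 2: 48 = 6·7 + 6; sub 8 for 7: 6·8 + 6; = 54; G_3 = 54−1 = 53
step 3: 53 = 6·8 + 5; sub 9 for 8: 6·9 + 5; = 59; G_4 = 59−1 = 58
step 4: 58 = 6·9 + 4; sub 10 for 9: 6·10 + 4; = 64; G_5 = 64−1 = 63

26, 36, 48, 53, 58, 63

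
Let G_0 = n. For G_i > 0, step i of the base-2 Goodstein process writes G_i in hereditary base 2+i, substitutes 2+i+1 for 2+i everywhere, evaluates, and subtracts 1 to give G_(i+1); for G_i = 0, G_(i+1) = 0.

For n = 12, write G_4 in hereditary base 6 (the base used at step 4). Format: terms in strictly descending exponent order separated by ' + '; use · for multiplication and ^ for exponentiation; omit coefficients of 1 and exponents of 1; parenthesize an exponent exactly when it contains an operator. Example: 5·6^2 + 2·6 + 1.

6^(6 + 1) + 2·6^2 + 6 + 5

G_0 = 12. HB_2(12) = 2^(2 + 1) + 2^2. Bump = 108. G_1 = 107.
G_1 = 107. HB_3(107) = 3^(3 + 1) + 2·3^2 + 2·3 + 2. Bump = 1066. G_2 = 1065.
G_2 = 1065. HB_4(1065) = 4^(4 + 1) + 2·4^2 + 2·4 + 1. Bump = 15686. G_3 = 15685.
G_3 = 15685. HB_5(15685) = 5^(5 + 1) + 2·5^2 + 2·5. Bump = 280020. G_4 = 280019.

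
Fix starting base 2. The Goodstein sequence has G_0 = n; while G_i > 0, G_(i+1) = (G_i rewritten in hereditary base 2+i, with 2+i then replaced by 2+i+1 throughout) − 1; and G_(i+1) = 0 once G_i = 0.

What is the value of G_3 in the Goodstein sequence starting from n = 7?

3127

[0] 7 ≡ 2^2 + 2 + 1 (base 2). Lift 3: 31. −1: 30.
[1] 30 ≡ 3^3 + 3 (base 3). Lift 4: 260. −1: 259.
[2] 259 ≡ 4^4 + 3 (base 4). Lift 5: 3128. −1: 3127.
[3] 3127 ≡ 5^5 + 2 (base 5). Lift 6: 46658. −1: 46657.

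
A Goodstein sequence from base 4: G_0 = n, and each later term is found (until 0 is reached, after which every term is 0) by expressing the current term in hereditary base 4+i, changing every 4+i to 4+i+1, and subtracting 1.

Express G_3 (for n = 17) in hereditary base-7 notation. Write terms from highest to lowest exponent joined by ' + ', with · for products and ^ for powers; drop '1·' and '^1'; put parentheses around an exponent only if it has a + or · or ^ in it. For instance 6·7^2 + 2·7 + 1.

5·7 + 4

step 0: 17 = 4^2 + 1; sub 5 for 4: 5^2 + 1; = 26; G_1 = 26−1 = 25
step 1: 25 = 5^2; sub 6 for 5: 6^2; = 36; G_2 = 36−1 = 35
step 2: 35 = 5·6 + 5; sub 7 for 6: 5·7 + 5; = 40; G_3 = 40−1 = 39
step 3: 39 = 5·7 + 4; sub 8 for 7: 5·8 + 4; = 44; G_4 = 44−1 = 43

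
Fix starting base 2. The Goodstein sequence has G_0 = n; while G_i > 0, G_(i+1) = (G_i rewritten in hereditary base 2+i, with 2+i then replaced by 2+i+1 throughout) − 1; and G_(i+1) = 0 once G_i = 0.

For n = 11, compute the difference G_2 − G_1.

943

G_0 = 11. HB_2(11) = 2^(2 + 1) + 2 + 1. Bump = 85. G_1 = 84.
G_1 = 84. HB_3(84) = 3^(3 + 1) + 3. Bump = 1028. G_2 = 1027.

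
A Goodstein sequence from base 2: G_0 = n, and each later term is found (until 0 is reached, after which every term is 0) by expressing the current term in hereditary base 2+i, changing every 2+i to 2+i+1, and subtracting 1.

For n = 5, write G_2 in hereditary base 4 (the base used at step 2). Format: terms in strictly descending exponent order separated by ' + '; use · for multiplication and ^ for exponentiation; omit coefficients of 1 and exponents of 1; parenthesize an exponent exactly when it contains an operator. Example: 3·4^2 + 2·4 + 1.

5 —HB2→ 2^2 + 1 —bump→ 3^3 + 1 = 28 —(−1)→ 27
27 —HB3→ 3^3 —bump→ 4^4 = 256 —(−1)→ 255
255 —HB4→ 3·4^3 + 3·4^2 + 3·4 + 3 —bump→ 3·5^3 + 3·5^2 + 3·5 + 3 = 468 —(−1)→ 467

3·4^3 + 3·4^2 + 3·4 + 3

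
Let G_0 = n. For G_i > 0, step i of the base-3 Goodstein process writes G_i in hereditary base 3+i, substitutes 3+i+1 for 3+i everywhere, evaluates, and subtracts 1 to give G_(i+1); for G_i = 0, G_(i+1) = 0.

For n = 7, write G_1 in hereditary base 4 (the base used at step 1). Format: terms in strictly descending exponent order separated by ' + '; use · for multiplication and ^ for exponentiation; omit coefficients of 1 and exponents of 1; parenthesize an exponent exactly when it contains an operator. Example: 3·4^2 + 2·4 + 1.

2·4

i=0: 7 = 2·3 + 1 (b=3); 3→4: 2·4 + 1 = 9; 9−1 = 8
i=1: 8 = 2·4 (b=4); 4→5: 2·5 = 10; 10−1 = 9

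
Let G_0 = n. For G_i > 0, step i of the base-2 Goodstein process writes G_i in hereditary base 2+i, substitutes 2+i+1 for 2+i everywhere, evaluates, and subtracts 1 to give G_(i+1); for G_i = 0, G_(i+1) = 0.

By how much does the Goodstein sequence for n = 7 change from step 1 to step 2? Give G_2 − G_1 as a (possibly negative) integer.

229

step 0: 7 = 2^2 + 2 + 1; sub 3 for 2: 3^3 + 3 + 1; = 31; G_1 = 31−1 = 30
step 1: 30 = 3^3 + 3; sub 4 for 3: 4^4 + 4; = 260; G_2 = 260−1 = 259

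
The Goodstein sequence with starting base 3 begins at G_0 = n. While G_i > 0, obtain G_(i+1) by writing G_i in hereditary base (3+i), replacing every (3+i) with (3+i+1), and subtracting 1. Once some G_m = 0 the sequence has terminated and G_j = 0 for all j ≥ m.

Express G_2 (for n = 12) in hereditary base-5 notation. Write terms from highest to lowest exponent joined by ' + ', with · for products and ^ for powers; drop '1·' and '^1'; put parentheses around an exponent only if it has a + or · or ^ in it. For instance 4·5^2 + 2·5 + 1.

(0) 12|_3 = 3^2 + 3 ↦ 4^2 + 4|_4 = 20 ⇒ 19
(1) 19|_4 = 4^2 + 3 ↦ 5^2 + 3|_5 = 28 ⇒ 27
(2) 27|_5 = 5^2 + 2 ↦ 6^2 + 2|_6 = 38 ⇒ 37

5^2 + 2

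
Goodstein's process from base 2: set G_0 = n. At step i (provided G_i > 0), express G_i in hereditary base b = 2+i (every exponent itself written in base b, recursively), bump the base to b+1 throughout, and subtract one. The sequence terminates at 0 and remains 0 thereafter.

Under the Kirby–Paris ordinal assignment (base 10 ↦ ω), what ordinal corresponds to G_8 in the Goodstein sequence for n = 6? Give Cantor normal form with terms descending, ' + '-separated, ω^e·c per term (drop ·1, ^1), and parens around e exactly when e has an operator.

ω^5·5 + ω^4·5 + ω^3·5 + ω^2·5 + ω·5 + 1

i=0: 6 = 2^2 + 2 (b=2); 2→3: 3^3 + 3 = 30; 30−1 = 29
i=1: 29 = 3^3 + 2 (b=3); 3→4: 4^4 + 2 = 258; 258−1 = 257
i=2: 257 = 4^4 + 1 (b=4); 4→5: 5^5 + 1 = 3126; 3126−1 = 3125
i=3: 3125 = 5^5 (b=5); 5→6: 6^6 = 46656; 46656−1 = 46655
i=4: 46655 = 5·6^5 + 5·6^4 + 5·6^3 + 5·6^2 + 5·6 + 5 (b=6); 6→7: 5·7^5 + 5·7^4 + 5·7^3 + 5·7^2 + 5·7 + 5 = 98040; 98040−1 = 98039
i=5: 98039 = 5·7^5 + 5·7^4 + 5·7^3 + 5·7^2 + 5·7 + 4 (b=7); 7→8: 5·8^5 + 5·8^4 + 5·8^3 + 5·8^2 + 5·8 + 4 = 187244; 187244−1 = 187243
i=6: 187243 = 5·8^5 + 5·8^4 + 5·8^3 + 5·8^2 + 5·8 + 3 (b=8); 8→9: 5·9^5 + 5·9^4 + 5·9^3 + 5·9^2 + 5·9 + 3 = 332148; 332148−1 = 332147
i=7: 332147 = 5·9^5 + 5·9^4 + 5·9^3 + 5·9^2 + 5·9 + 2 (b=9); 9→10: 5·10^5 + 5·10^4 + 5·10^3 + 5·10^2 + 5·10 + 2 = 555552; 555552−1 = 555551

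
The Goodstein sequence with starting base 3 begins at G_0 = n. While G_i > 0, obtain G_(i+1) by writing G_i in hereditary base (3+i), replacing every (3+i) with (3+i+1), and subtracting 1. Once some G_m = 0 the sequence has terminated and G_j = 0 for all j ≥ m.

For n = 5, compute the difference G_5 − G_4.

G_0=5  [base 3] 3 + 2  →[3↦4]→  4 + 2 = 6  −1 ⇒ G_1=5
G_1=5  [base 4] 4 + 1  →[4↦5]→  5 + 1 = 6  −1 ⇒ G_2=5
G_2=5  [base 5] 5  →[5↦6]→  6 = 6  −1 ⇒ G_3=5
G_3=5  [base 6] 5  →[6↦7]→  5 = 5  −1 ⇒ G_4=4
G_4=4  [base 7] 4  →[7↦8]→  4 = 4  −1 ⇒ G_5=3

-1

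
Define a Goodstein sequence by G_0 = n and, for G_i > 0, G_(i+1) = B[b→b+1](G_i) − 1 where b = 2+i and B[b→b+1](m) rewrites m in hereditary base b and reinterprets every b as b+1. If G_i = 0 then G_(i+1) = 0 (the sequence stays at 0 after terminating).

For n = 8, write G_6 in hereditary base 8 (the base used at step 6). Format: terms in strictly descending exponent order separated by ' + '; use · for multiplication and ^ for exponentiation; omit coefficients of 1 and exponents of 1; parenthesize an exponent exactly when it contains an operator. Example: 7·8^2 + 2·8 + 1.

2·8^8 + 2·8^2 + 8 + 3

base 2: 8 = 2^(2 + 1); at 3: 3^(3 + 1) = 81; next = 80
base 3: 80 = 2·3^3 + 2·3^2 + 2·3 + 2; at 4: 2·4^4 + 2·4^2 + 2·4 + 2 = 554; next = 553
base 4: 553 = 2·4^4 + 2·4^2 + 2·4 + 1; at 5: 2·5^5 + 2·5^2 + 2·5 + 1 = 6311; next = 6310
base 5: 6310 = 2·5^5 + 2·5^2 + 2·5; at 6: 2·6^6 + 2·6^2 + 2·6 = 93396; next = 93395
base 6: 93395 = 2·6^6 + 2·6^2 + 6 + 5; at 7: 2·7^7 + 2·7^2 + 7 + 5 = 1647196; next = 1647195
base 7: 1647195 = 2·7^7 + 2·7^2 + 7 + 4; at 8: 2·8^8 + 2·8^2 + 8 + 4 = 33554572; next = 33554571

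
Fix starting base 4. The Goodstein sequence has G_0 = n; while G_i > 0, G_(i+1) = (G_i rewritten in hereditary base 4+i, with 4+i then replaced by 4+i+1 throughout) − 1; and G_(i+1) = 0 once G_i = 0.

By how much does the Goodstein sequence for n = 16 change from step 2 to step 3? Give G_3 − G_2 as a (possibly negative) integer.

3

step 0: 16 = 4^2; sub 5 for 4: 5^2; = 25; G_1 = 25−1 = 24
step 1: 24 = 4·5 + 4; sub 6 for 5: 4·6 + 4; = 28; G_2 = 28−1 = 27
step 2: 27 = 4·6 + 3; sub 7 for 6: 4·7 + 3; = 31; G_3 = 31−1 = 30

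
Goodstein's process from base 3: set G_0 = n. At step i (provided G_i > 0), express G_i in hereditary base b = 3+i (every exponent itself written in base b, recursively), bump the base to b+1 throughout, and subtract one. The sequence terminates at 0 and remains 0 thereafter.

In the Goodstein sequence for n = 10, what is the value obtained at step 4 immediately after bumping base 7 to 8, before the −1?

10 —HB3→ 3^2 + 1 —bump→ 4^2 + 1 = 17 —(−1)→ 16
16 —HB4→ 4^2 —bump→ 5^2 = 25 —(−1)→ 24
24 —HB5→ 4·5 + 4 —bump→ 4·6 + 4 = 28 —(−1)→ 27
27 —HB6→ 4·6 + 3 —bump→ 4·7 + 3 = 31 —(−1)→ 30

34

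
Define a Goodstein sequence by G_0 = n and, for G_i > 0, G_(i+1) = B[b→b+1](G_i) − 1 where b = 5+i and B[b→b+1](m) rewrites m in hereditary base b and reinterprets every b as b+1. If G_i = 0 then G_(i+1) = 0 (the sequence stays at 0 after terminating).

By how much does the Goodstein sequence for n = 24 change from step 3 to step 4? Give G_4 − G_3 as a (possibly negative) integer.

step 0: 24 = 4·5 + 4; sub 6 for 5: 4·6 + 4; = 28; G_1 = 28−1 = 27
step 1: 27 = 4·6 + 3; sub 7 for 6: 4·7 + 3; = 31; G_2 = 31−1 = 30
step 2: 30 = 4·7 + 2; sub 8 for 7: 4·8 + 2; = 34; G_3 = 34−1 = 33
step 3: 33 = 4·8 + 1; sub 9 for 8: 4·9 + 1; = 37; G_4 = 37−1 = 36

3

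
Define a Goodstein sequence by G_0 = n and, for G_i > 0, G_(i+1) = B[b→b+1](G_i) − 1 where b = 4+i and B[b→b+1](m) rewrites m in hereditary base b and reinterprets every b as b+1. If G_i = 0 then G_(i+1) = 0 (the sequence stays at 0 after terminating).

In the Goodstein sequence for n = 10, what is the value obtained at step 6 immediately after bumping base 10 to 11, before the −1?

14

base 4: 10 = 2·4 + 2; at 5: 2·5 + 2 = 12; next = 11
base 5: 11 = 2·5 + 1; at 6: 2·6 + 1 = 13; next = 12
base 6: 12 = 2·6; at 7: 2·7 = 14; next = 13
base 7: 13 = 7 + 6; at 8: 8 + 6 = 14; next = 13
base 8: 13 = 8 + 5; at 9: 9 + 5 = 14; next = 13
base 9: 13 = 9 + 4; at 10: 10 + 4 = 14; next = 13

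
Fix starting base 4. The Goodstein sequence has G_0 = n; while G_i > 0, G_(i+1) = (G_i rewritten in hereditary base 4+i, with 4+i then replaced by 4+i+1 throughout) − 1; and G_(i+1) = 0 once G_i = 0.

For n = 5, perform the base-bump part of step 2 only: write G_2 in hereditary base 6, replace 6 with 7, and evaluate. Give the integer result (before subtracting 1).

5

[0] 5 ≡ 4 + 1 (base 4). Lift 5: 6. −1: 5.
[1] 5 ≡ 5 (base 5). Lift 6: 6. −1: 5.
[2] 5 ≡ 5 (base 6). Lift 7: 5. −1: 4.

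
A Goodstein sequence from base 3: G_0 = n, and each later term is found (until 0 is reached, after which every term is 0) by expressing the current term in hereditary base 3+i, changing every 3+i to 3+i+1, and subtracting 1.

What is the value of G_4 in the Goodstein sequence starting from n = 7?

G_0 = 7. HB_3(7) = 2·3 + 1. Bump = 9. G_1 = 8.
G_1 = 8. HB_4(8) = 2·4. Bump = 10. G_2 = 9.
G_2 = 9. HB_5(9) = 5 + 4. Bump = 10. G_3 = 9.
G_3 = 9. HB_6(9) = 6 + 3. Bump = 10. G_4 = 9.
G_4 = 9. HB_7(9) = 7 + 2. Bump = 10. G_5 = 9.

9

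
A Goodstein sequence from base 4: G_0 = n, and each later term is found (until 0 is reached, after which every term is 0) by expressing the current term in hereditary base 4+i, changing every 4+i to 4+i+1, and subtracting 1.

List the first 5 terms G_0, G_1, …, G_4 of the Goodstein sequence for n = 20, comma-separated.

20, 29, 39, 51, 65

G_0=20  [base 4] 4^2 + 4  →[4↦5]→  5^2 + 5 = 30  −1 ⇒ G_1=29
G_1=29  [base 5] 5^2 + 4  →[5↦6]→  6^2 + 4 = 40  −1 ⇒ G_2=39
G_2=39  [base 6] 6^2 + 3  →[6↦7]→  7^2 + 3 = 52  −1 ⇒ G_3=51
G_3=51  [base 7] 7^2 + 2  →[7↦8]→  8^2 + 2 = 66  −1 ⇒ G_4=65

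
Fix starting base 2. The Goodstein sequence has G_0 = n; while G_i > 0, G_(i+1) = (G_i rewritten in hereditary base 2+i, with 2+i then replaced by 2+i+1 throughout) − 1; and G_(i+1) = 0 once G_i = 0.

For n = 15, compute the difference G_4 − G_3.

G_0 = 15. HB_2(15) = 2^(2 + 1) + 2^2 + 2 + 1. Bump = 112. G_1 = 111.
G_1 = 111. HB_3(111) = 3^(3 + 1) + 3^3 + 3. Bump = 1284. G_2 = 1283.
G_2 = 1283. HB_4(1283) = 4^(4 + 1) + 4^4 + 3. Bump = 18753. G_3 = 18752.
G_3 = 18752. HB_5(18752) = 5^(5 + 1) + 5^5 + 2. Bump = 326594. G_4 = 326593.

307841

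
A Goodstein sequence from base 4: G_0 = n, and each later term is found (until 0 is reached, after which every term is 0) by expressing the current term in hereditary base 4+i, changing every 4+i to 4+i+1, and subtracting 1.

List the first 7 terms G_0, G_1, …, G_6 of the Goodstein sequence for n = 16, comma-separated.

(0) 16|_4 = 4^2 ↦ 5^2|_5 = 25 ⇒ 24
(1) 24|_5 = 4·5 + 4 ↦ 4·6 + 4|_6 = 28 ⇒ 27
(2) 27|_6 = 4·6 + 3 ↦ 4·7 + 3|_7 = 31 ⇒ 30
(3) 30|_7 = 4·7 + 2 ↦ 4·8 + 2|_8 = 34 ⇒ 33
(4) 33|_8 = 4·8 + 1 ↦ 4·9 + 1|_9 = 37 ⇒ 36
(5) 36|_9 = 4·9 ↦ 4·10|_10 = 40 ⇒ 39

16, 24, 27, 30, 33, 36, 39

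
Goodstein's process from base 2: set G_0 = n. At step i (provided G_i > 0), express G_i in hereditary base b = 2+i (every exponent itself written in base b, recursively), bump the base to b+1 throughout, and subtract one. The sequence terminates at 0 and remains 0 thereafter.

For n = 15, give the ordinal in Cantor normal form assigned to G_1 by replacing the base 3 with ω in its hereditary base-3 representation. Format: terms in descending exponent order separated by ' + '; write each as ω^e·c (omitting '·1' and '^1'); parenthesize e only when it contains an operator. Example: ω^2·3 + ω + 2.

G_0=15  [base 2] 2^(2 + 1) + 2^2 + 2 + 1  →[2↦3]→  3^(3 + 1) + 3^3 + 3 + 1 = 112  −1 ⇒ G_1=111
G_1=111  [base 3] 3^(3 + 1) + 3^3 + 3  →[3↦4]→  4^(4 + 1) + 4^4 + 4 = 1284  −1 ⇒ G_2=1283

ω^(ω + 1) + ω^ω + ω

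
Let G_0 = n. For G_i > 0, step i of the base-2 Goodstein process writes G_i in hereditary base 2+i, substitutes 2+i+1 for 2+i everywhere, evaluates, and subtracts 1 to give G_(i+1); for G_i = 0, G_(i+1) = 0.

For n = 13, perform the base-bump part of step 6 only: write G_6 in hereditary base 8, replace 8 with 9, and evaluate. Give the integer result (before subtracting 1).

G_0=13  [base 2] 2^(2 + 1) + 2^2 + 1  →[2↦3]→  3^(3 + 1) + 3^3 + 1 = 109  −1 ⇒ G_1=108
G_1=108  [base 3] 3^(3 + 1) + 3^3  →[3↦4]→  4^(4 + 1) + 4^4 = 1280  −1 ⇒ G_2=1279
G_2=1279  [base 4] 4^(4 + 1) + 3·4^3 + 3·4^2 + 3·4 + 3  →[4↦5]→  5^(5 + 1) + 3·5^3 + 3·5^2 + 3·5 + 3 = 16093  −1 ⇒ G_3=16092
G_3=16092  [base 5] 5^(5 + 1) + 3·5^3 + 3·5^2 + 3·5 + 2  →[5↦6]→  6^(6 + 1) + 3·6^3 + 3·6^2 + 3·6 + 2 = 280712  −1 ⇒ G_4=280711
G_4=280711  [base 6] 6^(6 + 1) + 3·6^3 + 3·6^2 + 3·6 + 1  →[6↦7]→  7^(7 + 1) + 3·7^3 + 3·7^2 + 3·7 + 1 = 5765999  −1 ⇒ G_5=5765998
G_5=5765998  [base 7] 7^(7 + 1) + 3·7^3 + 3·7^2 + 3·7  →[7↦8]→  8^(8 + 1) + 3·8^3 + 3·8^2 + 3·8 = 134219480  −1 ⇒ G_6=134219479
G_6=134219479  [base 8] 8^(8 + 1) + 3·8^3 + 3·8^2 + 2·8 + 7  →[8↦9]→  9^(9 + 1) + 3·9^3 + 3·9^2 + 2·9 + 7 = 3486786856  −1 ⇒ G_7=3486786855

3486786856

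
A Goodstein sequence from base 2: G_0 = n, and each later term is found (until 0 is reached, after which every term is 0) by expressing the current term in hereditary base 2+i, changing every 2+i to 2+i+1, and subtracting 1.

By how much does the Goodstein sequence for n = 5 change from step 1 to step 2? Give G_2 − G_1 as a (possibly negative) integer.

i=0: 5 = 2^2 + 1 (b=2); 2→3: 3^3 + 1 = 28; 28−1 = 27
i=1: 27 = 3^3 (b=3); 3→4: 4^4 = 256; 256−1 = 255

228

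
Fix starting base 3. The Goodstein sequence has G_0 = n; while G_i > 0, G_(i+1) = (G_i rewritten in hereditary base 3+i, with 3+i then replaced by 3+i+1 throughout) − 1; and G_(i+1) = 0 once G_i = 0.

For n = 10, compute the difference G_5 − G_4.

G_0 = 10. HB_3(10) = 3^2 + 1. Bump = 17. G_1 = 16.
G_1 = 16. HB_4(16) = 4^2. Bump = 25. G_2 = 24.
G_2 = 24. HB_5(24) = 4·5 + 4. Bump = 28. G_3 = 27.
G_3 = 27. HB_6(27) = 4·6 + 3. Bump = 31. G_4 = 30.
G_4 = 30. HB_7(30) = 4·7 + 2. Bump = 34. G_5 = 33.

3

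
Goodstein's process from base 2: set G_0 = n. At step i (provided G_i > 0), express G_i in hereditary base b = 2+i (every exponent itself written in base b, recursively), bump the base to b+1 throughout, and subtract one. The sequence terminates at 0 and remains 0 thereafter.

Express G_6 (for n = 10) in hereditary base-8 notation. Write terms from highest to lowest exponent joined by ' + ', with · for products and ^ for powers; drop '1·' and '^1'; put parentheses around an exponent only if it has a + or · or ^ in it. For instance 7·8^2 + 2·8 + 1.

5·8^8 + 5·8^5 + 5·8^4 + 5·8^3 + 5·8^2 + 5·8 + 3

(0) 10|_2 = 2^(2 + 1) + 2 ↦ 3^(3 + 1) + 3|_3 = 84 ⇒ 83
(1) 83|_3 = 3^(3 + 1) + 2 ↦ 4^(4 + 1) + 2|_4 = 1026 ⇒ 1025
(2) 1025|_4 = 4^(4 + 1) + 1 ↦ 5^(5 + 1) + 1|_5 = 15626 ⇒ 15625
(3) 15625|_5 = 5^(5 + 1) ↦ 6^(6 + 1)|_6 = 279936 ⇒ 279935
(4) 279935|_6 = 5·6^6 + 5·6^5 + 5·6^4 + 5·6^3 + 5·6^2 + 5·6 + 5 ↦ 5·7^7 + 5·7^5 + 5·7^4 + 5·7^3 + 5·7^2 + 5·7 + 5|_7 = 4215755 ⇒ 4215754
(5) 4215754|_7 = 5·7^7 + 5·7^5 + 5·7^4 + 5·7^3 + 5·7^2 + 5·7 + 4 ↦ 5·8^8 + 5·8^5 + 5·8^4 + 5·8^3 + 5·8^2 + 5·8 + 4|_8 = 84073324 ⇒ 84073323
(6) 84073323|_8 = 5·8^8 + 5·8^5 + 5·8^4 + 5·8^3 + 5·8^2 + 5·8 + 3 ↦ 5·9^9 + 5·9^5 + 5·9^4 + 5·9^3 + 5·9^2 + 5·9 + 3|_9 = 1937434593 ⇒ 1937434592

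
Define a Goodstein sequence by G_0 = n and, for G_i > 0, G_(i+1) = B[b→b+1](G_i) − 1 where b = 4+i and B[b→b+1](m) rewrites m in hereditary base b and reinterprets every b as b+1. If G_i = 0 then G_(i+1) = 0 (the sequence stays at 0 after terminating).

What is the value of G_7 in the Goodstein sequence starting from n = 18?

base 4: 18 = 4^2 + 2; at 5: 5^2 + 2 = 27; next = 26
base 5: 26 = 5^2 + 1; at 6: 6^2 + 1 = 37; next = 36
base 6: 36 = 6^2; at 7: 7^2 = 49; next = 48
base 7: 48 = 6·7 + 6; at 8: 6·8 + 6 = 54; next = 53
base 8: 53 = 6·8 + 5; at 9: 6·9 + 5 = 59; next = 58
base 9: 58 = 6·9 + 4; at 10: 6·10 + 4 = 64; next = 63
base 10: 63 = 6·10 + 3; at 11: 6·11 + 3 = 69; next = 68

68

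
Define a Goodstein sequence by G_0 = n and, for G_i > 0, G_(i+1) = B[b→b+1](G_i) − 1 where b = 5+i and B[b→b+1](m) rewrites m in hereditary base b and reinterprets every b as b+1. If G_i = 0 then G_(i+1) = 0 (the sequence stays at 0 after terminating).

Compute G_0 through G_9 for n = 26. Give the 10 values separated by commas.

G_0 = 26. HB_5(26) = 5^2 + 1. Bump = 37. G_1 = 36.
G_1 = 36. HB_6(36) = 6^2. Bump = 49. G_2 = 48.
G_2 = 48. HB_7(48) = 6·7 + 6. Bump = 54. G_3 = 53.
G_3 = 53. HB_8(53) = 6·8 + 5. Bump = 59. G_4 = 58.
G_4 = 58. HB_9(58) = 6·9 + 4. Bump = 64. G_5 = 63.
G_5 = 63. HB_10(63) = 6·10 + 3. Bump = 69. G_6 = 68.
G_6 = 68. HB_11(68) = 6·11 + 2. Bump = 74. G_7 = 73.
G_7 = 73. HB_12(73) = 6·12 + 1. Bump = 79. G_8 = 78.
G_8 = 78. HB_13(78) = 6·13. Bump = 84. G_9 = 83.

26, 36, 48, 53, 58, 63, 68, 73, 78, 83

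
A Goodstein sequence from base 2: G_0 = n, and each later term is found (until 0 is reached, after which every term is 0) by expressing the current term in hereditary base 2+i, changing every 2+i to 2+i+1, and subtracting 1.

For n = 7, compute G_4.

7 —HB2→ 2^2 + 2 + 1 —bump→ 3^3 + 3 + 1 = 31 —(−1)→ 30
30 —HB3→ 3^3 + 3 —bump→ 4^4 + 4 = 260 —(−1)→ 259
259 —HB4→ 4^4 + 3 —bump→ 5^5 + 3 = 3128 —(−1)→ 3127
3127 —HB5→ 5^5 + 2 —bump→ 6^6 + 2 = 46658 —(−1)→ 46657
46657 —HB6→ 6^6 + 1 —bump→ 7^7 + 1 = 823544 —(−1)→ 823543

46657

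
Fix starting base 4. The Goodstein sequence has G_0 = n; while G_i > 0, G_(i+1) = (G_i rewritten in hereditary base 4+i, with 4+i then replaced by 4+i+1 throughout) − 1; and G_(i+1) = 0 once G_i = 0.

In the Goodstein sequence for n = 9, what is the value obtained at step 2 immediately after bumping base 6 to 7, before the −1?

9 —HB4→ 2·4 + 1 —bump→ 2·5 + 1 = 11 —(−1)→ 10
10 —HB5→ 2·5 —bump→ 2·6 = 12 —(−1)→ 11
11 —HB6→ 6 + 5 —bump→ 7 + 5 = 12 —(−1)→ 11

12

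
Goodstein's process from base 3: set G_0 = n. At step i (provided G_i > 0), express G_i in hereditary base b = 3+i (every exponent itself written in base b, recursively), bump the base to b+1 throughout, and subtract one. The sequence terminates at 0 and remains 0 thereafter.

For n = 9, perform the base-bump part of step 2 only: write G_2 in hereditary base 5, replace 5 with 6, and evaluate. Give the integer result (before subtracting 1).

i=0: 9 = 3^2 (b=3); 3→4: 4^2 = 16; 16−1 = 15
i=1: 15 = 3·4 + 3 (b=4); 4→5: 3·5 + 3 = 18; 18−1 = 17
i=2: 17 = 3·5 + 2 (b=5); 5→6: 3·6 + 2 = 20; 20−1 = 19

20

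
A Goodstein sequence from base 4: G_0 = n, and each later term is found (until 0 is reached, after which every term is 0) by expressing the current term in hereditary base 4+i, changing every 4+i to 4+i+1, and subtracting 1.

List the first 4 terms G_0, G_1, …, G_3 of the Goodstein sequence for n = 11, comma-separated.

i=0: 11 = 2·4 + 3 (b=4); 4→5: 2·5 + 3 = 13; 13−1 = 12
i=1: 12 = 2·5 + 2 (b=5); 5→6: 2·6 + 2 = 14; 14−1 = 13
i=2: 13 = 2·6 + 1 (b=6); 6→7: 2·7 + 1 = 15; 15−1 = 14

11, 12, 13, 14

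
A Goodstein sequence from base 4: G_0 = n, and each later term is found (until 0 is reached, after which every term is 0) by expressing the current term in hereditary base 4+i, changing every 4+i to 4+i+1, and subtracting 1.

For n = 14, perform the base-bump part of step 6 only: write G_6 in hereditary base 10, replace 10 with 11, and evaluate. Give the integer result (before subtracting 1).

25

G_0=14  [base 4] 3·4 + 2  →[4↦5]→  3·5 + 2 = 17  −1 ⇒ G_1=16
G_1=16  [base 5] 3·5 + 1  →[5↦6]→  3·6 + 1 = 19  −1 ⇒ G_2=18
G_2=18  [base 6] 3·6  →[6↦7]→  3·7 = 21  −1 ⇒ G_3=20
G_3=20  [base 7] 2·7 + 6  →[7↦8]→  2·8 + 6 = 22  −1 ⇒ G_4=21
G_4=21  [base 8] 2·8 + 5  →[8↦9]→  2·9 + 5 = 23  −1 ⇒ G_5=22
G_5=22  [base 9] 2·9 + 4  →[9↦10]→  2·10 + 4 = 24  −1 ⇒ G_6=23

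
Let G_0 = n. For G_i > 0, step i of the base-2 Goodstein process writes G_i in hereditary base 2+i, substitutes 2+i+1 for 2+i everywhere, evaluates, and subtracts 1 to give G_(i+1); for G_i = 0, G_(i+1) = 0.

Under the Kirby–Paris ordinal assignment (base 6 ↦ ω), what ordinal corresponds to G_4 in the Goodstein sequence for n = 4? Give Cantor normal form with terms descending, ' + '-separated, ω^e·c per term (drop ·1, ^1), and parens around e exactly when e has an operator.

ω^2·2 + ω + 5

base 2: 4 = 2^2; at 3: 3^3 = 27; next = 26
base 3: 26 = 2·3^2 + 2·3 + 2; at 4: 2·4^2 + 2·4 + 2 = 42; next = 41
base 4: 41 = 2·4^2 + 2·4 + 1; at 5: 2·5^2 + 2·5 + 1 = 61; next = 60
base 5: 60 = 2·5^2 + 2·5; at 6: 2·6^2 + 2·6 = 84; next = 83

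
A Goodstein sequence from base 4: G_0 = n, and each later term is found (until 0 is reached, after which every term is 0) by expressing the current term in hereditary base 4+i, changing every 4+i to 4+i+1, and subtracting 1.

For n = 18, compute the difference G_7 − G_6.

[0] 18 ≡ 4^2 + 2 (base 4). Lift 5: 27. −1: 26.
[1] 26 ≡ 5^2 + 1 (base 5). Lift 6: 37. −1: 36.
[2] 36 ≡ 6^2 (base 6). Lift 7: 49. −1: 48.
[3] 48 ≡ 6·7 + 6 (base 7). Lift 8: 54. −1: 53.
[4] 53 ≡ 6·8 + 5 (base 8). Lift 9: 59. −1: 58.
[5] 58 ≡ 6·9 + 4 (base 9). Lift 10: 64. −1: 63.
[6] 63 ≡ 6·10 + 3 (base 10). Lift 11: 69. −1: 68.

5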